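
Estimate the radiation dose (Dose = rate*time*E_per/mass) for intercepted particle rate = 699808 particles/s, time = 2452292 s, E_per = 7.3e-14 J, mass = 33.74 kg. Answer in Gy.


Total energy deposited = rate * time * E_per
  = 699808 * 2452292 * 7.3e-14 = 0.1252777 J
Dose = E_total / mass = 0.1252777 / 33.74
Dose = 0.003713033 Gy

0.0037 Gy


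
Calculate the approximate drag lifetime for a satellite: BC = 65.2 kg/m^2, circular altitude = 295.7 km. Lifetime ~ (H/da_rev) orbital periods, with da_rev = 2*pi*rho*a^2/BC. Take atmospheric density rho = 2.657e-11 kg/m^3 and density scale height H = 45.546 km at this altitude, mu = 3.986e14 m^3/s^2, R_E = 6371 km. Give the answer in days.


a = R_E + alt = 6666.7000 km = 6.6667e+06 m
da_rev = 2*pi*rho*a^2/BC = 2*pi*2.657e-11*(6.6667e+06)^2/65.2 = 113.800888 m per revolution
N = H/da_rev = 45546.0000 m / 113.800888 m = 400.2253 revolutions
P = 2*pi*sqrt(a^3/mu) = 5417.2339 s
lifetime = N*P = 400.2253 * 5417.2339 = 2.1681143e+06 s = 25.0939 days

25.0939 days


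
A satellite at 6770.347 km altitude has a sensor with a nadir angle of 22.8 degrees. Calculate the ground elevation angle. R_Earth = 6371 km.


r = R_E + alt = 13141.3470 km
Law of sines in the satellite / Earth-center / ground-point triangle:
  sin(nadir)/R_E = sin(90 + el)/r  =>  cos(el) = (r/R_E)*sin(nadir)
cos(el) = (13141.3470 / 6371.0000) * sin(22.8 deg) = 0.7993214
el = arccos(0.7993214) = 36.9346 deg
(Earth-central angle = 90 - nadir - el = 30.2654 deg)

36.9346 degrees


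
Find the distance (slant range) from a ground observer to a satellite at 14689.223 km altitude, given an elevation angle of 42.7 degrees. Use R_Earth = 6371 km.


h = 14689.223 km, el = 42.7 deg
d = -R_E*sin(el) + sqrt((R_E*sin(el))^2 + 2*R_E*h + h^2)
d = -6371.0000*sin(0.7452556) + sqrt((6371.0000*0.6781597)^2 + 2*6371.0000*14689.223 + 14689.223^2)
d = 16212.6021 km

16212.6021 km


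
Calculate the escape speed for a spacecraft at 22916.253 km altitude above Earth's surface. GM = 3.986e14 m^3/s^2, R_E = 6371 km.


r = 6371.0 + 22916.253 = 29287.2530 km = 2.9287253e+07 m
v_esc = sqrt(2*mu/r) = sqrt(2*3.986e14 / 2.9287253e+07)
v_esc = 5217.2822 m/s = 5.2173 km/s

5.2173 km/s


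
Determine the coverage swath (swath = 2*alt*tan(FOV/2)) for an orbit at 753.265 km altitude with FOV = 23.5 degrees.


FOV = 23.5 deg = 0.4101524 rad
swath = 2 * alt * tan(FOV/2) = 2 * 753.265 * tan(0.2050762)
swath = 2 * 753.265 * 0.2080003
swath = 313.3587 km

313.3587 km


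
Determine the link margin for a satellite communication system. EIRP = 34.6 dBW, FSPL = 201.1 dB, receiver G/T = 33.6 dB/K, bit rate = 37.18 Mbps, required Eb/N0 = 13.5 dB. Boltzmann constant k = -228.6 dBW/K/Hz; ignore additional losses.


C/N0 = EIRP - FSPL + G/T - k = 34.6 - 201.1 + 33.6 - (-228.6)
C/N0 = 95.7000 dB-Hz
R_b = 37.18 Mbps = 3.718e+07 bps -> 10*log10(R_b) = 75.7031 dB-Hz
Eb/N0 = C/N0 - 10*log10(R_b) = 95.7000 - 75.7031 = 19.9969 dB
Margin = Eb/N0 - Eb/N0_req = 19.9969 - 13.5 = 6.4969 dB (link closes)

6.4969 dB


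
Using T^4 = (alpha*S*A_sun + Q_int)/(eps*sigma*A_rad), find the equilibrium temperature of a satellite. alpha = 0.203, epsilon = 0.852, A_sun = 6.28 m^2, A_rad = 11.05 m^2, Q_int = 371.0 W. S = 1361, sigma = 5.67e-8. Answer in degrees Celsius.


Numerator = alpha*S*A_sun + Q_int = 0.203*1361*6.28 + 371.0 = 2106.0572 W
Denominator = eps*sigma*A_rad = 0.852*5.67e-8*11.05 = 5.3380782e-07 W/K^4
T^4 = 3.9453473e+09 K^4
T = 250.6232 K = -22.5268 C

-22.5268 degrees Celsius


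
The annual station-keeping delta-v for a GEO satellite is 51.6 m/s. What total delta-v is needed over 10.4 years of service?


dV = rate * years = 51.6 * 10.4
dV = 536.6400 m/s

536.6400 m/s


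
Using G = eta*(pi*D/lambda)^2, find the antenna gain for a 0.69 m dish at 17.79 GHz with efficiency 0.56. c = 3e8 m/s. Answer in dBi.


lambda = c/f = 3e8 / 1.779e+10 = 0.01686341 m
G = eta*(pi*D/lambda)^2 = 0.56*(pi*0.69/0.01686341)^2
G = 9253.2723 (linear)
G = 10*log10(9253.2723) = 39.6630 dBi

39.6630 dBi


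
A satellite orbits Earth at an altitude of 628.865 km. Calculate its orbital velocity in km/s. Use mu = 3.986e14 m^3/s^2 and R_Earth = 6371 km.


r = R_E + alt = 6371.0 + 628.865 = 6999.8650 km = 6.999865e+06 m
v = sqrt(mu/r) = sqrt(3.986e14 / 6.999865e+06) = 7546.1219 m/s = 7.5461 km/s

7.5461 km/s


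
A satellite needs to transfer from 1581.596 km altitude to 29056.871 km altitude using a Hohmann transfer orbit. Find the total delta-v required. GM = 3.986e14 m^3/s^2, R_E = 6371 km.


r1 = 7952.5960 km = 7.952596e+06 m
r2 = 35427.8710 km = 3.5427871e+07 m
dv1 = sqrt(mu/r1)*(sqrt(2*r2/(r1+r2)) - 1) = 1968.3527 m/s
dv2 = sqrt(mu/r2)*(1 - sqrt(2*r1/(r1+r2))) = 1323.2154 m/s
total dv = |dv1| + |dv2| = 1968.3527 + 1323.2154 = 3291.5681 m/s = 3.2916 km/s

3.2916 km/s


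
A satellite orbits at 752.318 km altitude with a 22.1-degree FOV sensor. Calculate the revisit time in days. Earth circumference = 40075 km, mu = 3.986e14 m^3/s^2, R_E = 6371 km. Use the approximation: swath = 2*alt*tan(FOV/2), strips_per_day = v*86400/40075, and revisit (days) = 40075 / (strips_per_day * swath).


swath = 2*752.318*tan(0.1928589) = 293.8345 km
v = sqrt(mu/r) = 7480.4458 m/s = 7.4804 km/s
strips/day = v*86400/40075 = 7.4804*86400/40075 = 16.1275
coverage/day = strips * swath = 16.1275 * 293.8345 = 4738.8228 km
revisit = 40075 / 4738.8228 = 8.4567 days

8.4567 days


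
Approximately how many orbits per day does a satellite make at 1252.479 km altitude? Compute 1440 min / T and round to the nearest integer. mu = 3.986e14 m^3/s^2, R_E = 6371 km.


r = 7.623479e+06 m
T = 2*pi*sqrt(r^3/mu) = 6624.3159 s = 110.4053 min
revs/day = 1440 / 110.4053 = 13.0429
Rounded: 13 revolutions per day

13 revolutions per day


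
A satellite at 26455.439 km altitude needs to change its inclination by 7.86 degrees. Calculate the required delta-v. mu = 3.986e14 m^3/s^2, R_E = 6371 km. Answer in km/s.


r = 32826.4390 km = 3.2826439e+07 m
V = sqrt(mu/r) = 3484.6307 m/s
di = 7.86 deg = 0.1371829 rad
dV = 2*V*sin(di/2) = 2*3484.6307*sin(0.06859144)
dV = 477.6569 m/s = 0.4776569 km/s

0.4777 km/s


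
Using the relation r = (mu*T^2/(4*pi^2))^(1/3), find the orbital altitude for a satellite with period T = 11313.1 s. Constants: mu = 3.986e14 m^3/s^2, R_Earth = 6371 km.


T = 11313.1 s
r = (mu*T^2/(4*pi^2))^(1/3) = (3.986e14 * 11313.1^2 / (4*pi^2))^(1/3)
r = 1.089215e+07 m = 10892.1497 km
alt = r - R_E = 10892.1497 - 6371 = 4521.1497 km

4521.1497 km


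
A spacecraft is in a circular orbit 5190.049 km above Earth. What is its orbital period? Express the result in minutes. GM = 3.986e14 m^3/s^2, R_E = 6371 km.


r = 11561.0490 km = 1.1561049e+07 m
T = 2*pi*sqrt(r^3/mu) = 2*pi*sqrt(1.545225e+21 / 3.986e14)
T = 12371.0649 s = 206.1844 min

206.1844 minutes


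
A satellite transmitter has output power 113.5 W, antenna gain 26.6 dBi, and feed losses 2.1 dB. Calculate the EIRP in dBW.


Pt = 113.5 W = 20.5500 dBW
EIRP = Pt_dBW + Gt - losses = 20.5500 + 26.6 - 2.1 = 45.0500 dBW

45.0500 dBW


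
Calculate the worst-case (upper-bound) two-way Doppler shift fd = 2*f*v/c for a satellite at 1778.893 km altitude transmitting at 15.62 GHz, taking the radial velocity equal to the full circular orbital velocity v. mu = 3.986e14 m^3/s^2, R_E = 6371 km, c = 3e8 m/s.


r = 8.149893e+06 m
v = sqrt(mu/r) = 6993.4696 m/s (worst-case radial velocity)
f = 15.62 GHz = 1.562e+10 Hz
fd = 2*f*v/c = 2*1.562e+10*6993.4696/3.0e+08
fd = 728253.3049 Hz

728253.3049 Hz


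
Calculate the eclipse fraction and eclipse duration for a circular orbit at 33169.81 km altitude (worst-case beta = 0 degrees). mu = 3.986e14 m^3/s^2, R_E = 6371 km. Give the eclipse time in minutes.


r = 39540.8100 km
T = 1304.1523 min
Eclipse fraction = arcsin(R_E/r)/pi = arcsin(6371.0000/39540.8100)/pi
= arcsin(0.1611247)/pi = 0.05151212
Eclipse duration = 0.05151212 * 1304.1523 = 67.1797 min

67.1797 minutes


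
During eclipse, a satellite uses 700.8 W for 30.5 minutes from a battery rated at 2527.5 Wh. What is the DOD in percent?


E_used = P * t / 60 = 700.8 * 30.5 / 60 = 356.2400 Wh
DOD = E_used / E_total * 100 = 356.2400 / 2527.5 * 100
DOD = 14.0946 %

14.0946 %


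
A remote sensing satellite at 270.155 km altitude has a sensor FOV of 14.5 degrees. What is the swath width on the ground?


FOV = 14.5 deg = 0.2530727 rad
swath = 2 * alt * tan(FOV/2) = 2 * 270.155 * tan(0.1265364)
swath = 2 * 270.155 * 0.1272161
swath = 68.7361 km

68.7361 km


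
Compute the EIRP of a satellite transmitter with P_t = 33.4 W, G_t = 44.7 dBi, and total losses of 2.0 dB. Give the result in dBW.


Pt = 33.4 W = 15.2375 dBW
EIRP = Pt_dBW + Gt - losses = 15.2375 + 44.7 - 2.0 = 57.9375 dBW

57.9375 dBW


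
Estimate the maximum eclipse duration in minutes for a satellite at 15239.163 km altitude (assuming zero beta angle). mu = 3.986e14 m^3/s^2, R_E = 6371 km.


r = 21610.1630 km
T = 526.9229 min
Eclipse fraction = arcsin(R_E/r)/pi = arcsin(6371.0000/21610.1630)/pi
= arcsin(0.294815)/pi = 0.09525802
Eclipse duration = 0.09525802 * 526.9229 = 50.1936 min

50.1936 minutes


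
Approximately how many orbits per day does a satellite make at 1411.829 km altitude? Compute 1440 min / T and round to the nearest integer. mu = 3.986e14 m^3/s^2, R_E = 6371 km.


r = 7.782829e+06 m
T = 2*pi*sqrt(r^3/mu) = 6833.0949 s = 113.8849 min
revs/day = 1440 / 113.8849 = 12.6443
Rounded: 13 revolutions per day

13 revolutions per day


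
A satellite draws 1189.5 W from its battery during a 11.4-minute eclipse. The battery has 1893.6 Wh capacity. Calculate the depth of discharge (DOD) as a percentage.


E_used = P * t / 60 = 1189.5 * 11.4 / 60 = 226.0050 Wh
DOD = E_used / E_total * 100 = 226.0050 / 1893.6 * 100
DOD = 11.9352 %

11.9352 %


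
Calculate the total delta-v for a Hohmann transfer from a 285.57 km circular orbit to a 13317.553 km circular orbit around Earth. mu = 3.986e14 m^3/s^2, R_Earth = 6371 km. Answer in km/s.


r1 = 6656.5700 km = 6.65657e+06 m
r2 = 19688.5530 km = 1.9688553e+07 m
dv1 = sqrt(mu/r1)*(sqrt(2*r2/(r1+r2)) - 1) = 1722.2623 m/s
dv2 = sqrt(mu/r2)*(1 - sqrt(2*r1/(r1+r2))) = 1300.9333 m/s
total dv = |dv1| + |dv2| = 1722.2623 + 1300.9333 = 3023.1956 m/s = 3.0232 km/s

3.0232 km/s


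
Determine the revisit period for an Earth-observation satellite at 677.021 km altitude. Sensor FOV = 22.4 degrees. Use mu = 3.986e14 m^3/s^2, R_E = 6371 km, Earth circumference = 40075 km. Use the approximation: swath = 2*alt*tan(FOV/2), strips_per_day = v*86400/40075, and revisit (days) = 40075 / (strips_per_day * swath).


swath = 2*677.021*tan(0.1954769) = 268.1075 km
v = sqrt(mu/r) = 7520.2980 m/s = 7.5203 km/s
strips/day = v*86400/40075 = 7.5203*86400/40075 = 16.2134
coverage/day = strips * swath = 16.2134 * 268.1075 = 4346.9464 km
revisit = 40075 / 4346.9464 = 9.2191 days

9.2191 days


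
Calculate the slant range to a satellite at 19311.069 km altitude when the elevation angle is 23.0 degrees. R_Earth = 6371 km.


h = 19311.069 km, el = 23.0 deg
d = -R_E*sin(el) + sqrt((R_E*sin(el))^2 + 2*R_E*h + h^2)
d = -6371.0000*sin(0.4014257) + sqrt((6371.0000*0.3907311)^2 + 2*6371.0000*19311.069 + 19311.069^2)
d = 22514.1693 km

22514.1693 km


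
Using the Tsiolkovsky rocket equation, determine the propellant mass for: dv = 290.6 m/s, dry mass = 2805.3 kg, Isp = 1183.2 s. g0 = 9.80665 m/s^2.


ve = Isp * g0 = 1183.2 * 9.80665 = 11603.228280 m/s
mass ratio = exp(dv/ve) = exp(290.6/11603.228280) = 1.02536101
m_prop = m_dry * (mr - 1) = 2805.3 * (1.02536101 - 1)
m_prop = 71.1452 kg

71.1452 kg


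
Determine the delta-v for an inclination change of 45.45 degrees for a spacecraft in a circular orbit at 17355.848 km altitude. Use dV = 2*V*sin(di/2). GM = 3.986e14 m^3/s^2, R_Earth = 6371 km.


r = 23726.8480 km = 2.3726848e+07 m
V = sqrt(mu/r) = 4098.7235 m/s
di = 45.45 deg = 0.7932521 rad
dV = 2*V*sin(di/2) = 2*4098.7235*sin(0.3966261)
dV = 3166.7438 m/s = 3.1667 km/s

3.1667 km/s


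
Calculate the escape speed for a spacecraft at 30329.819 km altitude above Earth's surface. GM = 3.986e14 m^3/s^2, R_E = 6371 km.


r = 6371.0 + 30329.819 = 36700.8190 km = 3.6700819e+07 m
v_esc = sqrt(2*mu/r) = sqrt(2*3.986e14 / 3.6700819e+07)
v_esc = 4660.6422 m/s = 4.6606 km/s

4.6606 km/s


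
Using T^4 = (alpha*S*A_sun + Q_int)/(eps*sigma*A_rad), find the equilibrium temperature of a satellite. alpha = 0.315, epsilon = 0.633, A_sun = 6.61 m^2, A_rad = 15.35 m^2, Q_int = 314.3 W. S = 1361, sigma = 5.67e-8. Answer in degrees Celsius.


Numerator = alpha*S*A_sun + Q_int = 0.315*1361*6.61 + 314.3 = 3148.1062 W
Denominator = eps*sigma*A_rad = 0.633*5.67e-8*15.35 = 5.5092838e-07 W/K^4
T^4 = 5.714184e+09 K^4
T = 274.9404 K = 1.7904 C

1.7904 degrees Celsius


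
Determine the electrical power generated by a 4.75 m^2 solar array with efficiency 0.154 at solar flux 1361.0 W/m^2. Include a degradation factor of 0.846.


P = area * eta * S * degradation
P = 4.75 * 0.154 * 1361.0 * 0.846
P = 842.2535 W

842.2535 W


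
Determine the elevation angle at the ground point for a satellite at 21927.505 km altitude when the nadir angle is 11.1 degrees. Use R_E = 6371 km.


r = R_E + alt = 28298.5050 km
Law of sines in the satellite / Earth-center / ground-point triangle:
  sin(nadir)/R_E = sin(90 + el)/r  =>  cos(el) = (r/R_E)*sin(nadir)
cos(el) = (28298.5050 / 6371.0000) * sin(11.1 deg) = 0.8551379
el = arccos(0.8551379) = 31.2250 deg
(Earth-central angle = 90 - nadir - el = 47.6750 deg)

31.2250 degrees


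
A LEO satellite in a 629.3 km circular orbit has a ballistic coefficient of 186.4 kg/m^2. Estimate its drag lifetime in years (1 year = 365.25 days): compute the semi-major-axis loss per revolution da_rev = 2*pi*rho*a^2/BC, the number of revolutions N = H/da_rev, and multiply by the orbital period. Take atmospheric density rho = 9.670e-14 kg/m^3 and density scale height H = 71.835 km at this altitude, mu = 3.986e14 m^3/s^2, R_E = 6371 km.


a = R_E + alt = 7000.3000 km = 7.0003e+06 m
da_rev = 2*pi*rho*a^2/BC = 2*pi*9.670e-14*(7.0003e+06)^2/186.4 = 0.159732665 m per revolution
N = H/da_rev = 71835.0000 m / 0.159732665 m = 449720.1607 revolutions
P = 2*pi*sqrt(a^3/mu) = 5828.8946 s
lifetime = N*P = 449720.1607 * 5828.8946 = 2.6213714e+09 s = 30339.9468 days
years = 30339.9468 / 365.25 = 83.0662 years

83.0662 years


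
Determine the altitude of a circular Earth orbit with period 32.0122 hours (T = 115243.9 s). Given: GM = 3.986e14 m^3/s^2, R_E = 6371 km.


T = 115243.9 s
r = (mu*T^2/(4*pi^2))^(1/3) = (3.986e14 * 115243.9^2 / (4*pi^2))^(1/3)
r = 5.1184424e+07 m = 51184.4236 km
alt = r - R_E = 51184.4236 - 6371 = 44813.4236 km

44813.4236 km


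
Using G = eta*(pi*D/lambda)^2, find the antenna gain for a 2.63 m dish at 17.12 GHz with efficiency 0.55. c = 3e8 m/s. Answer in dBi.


lambda = c/f = 3e8 / 1.712e+10 = 0.01752336 m
G = eta*(pi*D/lambda)^2 = 0.55*(pi*2.63/0.01752336)^2
G = 122275.3580 (linear)
G = 10*log10(122275.3580) = 50.8734 dBi

50.8734 dBi


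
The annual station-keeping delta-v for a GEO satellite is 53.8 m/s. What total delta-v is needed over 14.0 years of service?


dV = rate * years = 53.8 * 14.0
dV = 753.2000 m/s

753.2000 m/s


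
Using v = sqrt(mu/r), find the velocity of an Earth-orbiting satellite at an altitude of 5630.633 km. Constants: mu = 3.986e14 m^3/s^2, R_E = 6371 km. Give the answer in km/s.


r = R_E + alt = 6371.0 + 5630.633 = 12001.6330 km = 1.2001633e+07 m
v = sqrt(mu/r) = sqrt(3.986e14 / 1.2001633e+07) = 5762.9981 m/s = 5.7630 km/s

5.7630 km/s


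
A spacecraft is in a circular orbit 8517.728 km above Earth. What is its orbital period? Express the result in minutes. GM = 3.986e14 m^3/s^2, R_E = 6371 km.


r = 14888.7280 km = 1.4888728e+07 m
T = 2*pi*sqrt(r^3/mu) = 2*pi*sqrt(3.3004472e+21 / 3.986e14)
T = 18079.9662 s = 301.3328 min

301.3328 minutes


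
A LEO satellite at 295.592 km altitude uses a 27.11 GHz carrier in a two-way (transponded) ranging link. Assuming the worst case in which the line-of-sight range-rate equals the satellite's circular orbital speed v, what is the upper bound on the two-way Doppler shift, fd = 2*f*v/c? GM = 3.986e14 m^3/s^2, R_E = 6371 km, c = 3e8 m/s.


r = 6.666592e+06 m
v = sqrt(mu/r) = 7732.4427 m/s (worst-case radial velocity)
f = 27.11 GHz = 2.711e+10 Hz
fd = 2*f*v/c = 2*2.711e+10*7732.4427/3.0e+08
fd = 1.3975101e+06 Hz

1.3975e+06 Hz


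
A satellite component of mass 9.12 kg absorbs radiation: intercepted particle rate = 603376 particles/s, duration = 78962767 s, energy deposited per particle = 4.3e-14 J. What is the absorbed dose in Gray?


Total energy deposited = rate * time * E_per
  = 603376 * 78962767 * 4.3e-14 = 2.0487 J
Dose = E_total / mass = 2.0487 / 9.12
Dose = 0.2246384 Gy

0.2246 Gy


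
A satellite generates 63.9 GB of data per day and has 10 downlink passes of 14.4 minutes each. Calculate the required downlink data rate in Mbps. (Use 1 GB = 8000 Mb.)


total contact time = 10 * 14.4 * 60 = 8640.0000 s
data = 63.9 GB = 511200.0000 Mb
rate = 511200.0000 / 8640.0000 = 59.1667 Mbps

59.1667 Mbps


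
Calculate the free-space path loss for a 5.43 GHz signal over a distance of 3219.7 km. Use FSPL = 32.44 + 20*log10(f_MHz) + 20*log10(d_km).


f = 5.43 GHz = 5430.0000 MHz
d = 3219.7 km
FSPL = 32.44 + 20*log10(5430.0000) + 20*log10(3219.7)
FSPL = 32.44 + 74.6960 + 70.1563
FSPL = 177.2923 dB

177.2923 dB


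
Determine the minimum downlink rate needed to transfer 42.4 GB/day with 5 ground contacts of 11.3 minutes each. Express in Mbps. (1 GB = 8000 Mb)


total contact time = 5 * 11.3 * 60 = 3390.0000 s
data = 42.4 GB = 339200.0000 Mb
rate = 339200.0000 / 3390.0000 = 100.0590 Mbps

100.0590 Mbps


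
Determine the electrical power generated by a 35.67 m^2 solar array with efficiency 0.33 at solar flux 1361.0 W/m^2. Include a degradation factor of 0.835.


P = area * eta * S * degradation
P = 35.67 * 0.33 * 1361.0 * 0.835
P = 13377.0900 W

13377.0900 W


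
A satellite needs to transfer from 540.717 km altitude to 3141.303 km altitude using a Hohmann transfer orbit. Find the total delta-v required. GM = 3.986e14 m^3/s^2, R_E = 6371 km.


r1 = 6911.7170 km = 6.911717e+06 m
r2 = 9512.3030 km = 9.512303e+06 m
dv1 = sqrt(mu/r1)*(sqrt(2*r2/(r1+r2)) - 1) = 579.1422 m/s
dv2 = sqrt(mu/r2)*(1 - sqrt(2*r1/(r1+r2))) = 534.5647 m/s
total dv = |dv1| + |dv2| = 579.1422 + 534.5647 = 1113.7069 m/s = 1.1137 km/s

1.1137 km/s


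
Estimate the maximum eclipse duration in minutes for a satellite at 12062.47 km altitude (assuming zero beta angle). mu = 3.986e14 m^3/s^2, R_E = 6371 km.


r = 18433.4700 km
T = 415.1171 min
Eclipse fraction = arcsin(R_E/r)/pi = arcsin(6371.0000/18433.4700)/pi
= arcsin(0.3456213)/pi = 0.1123318
Eclipse duration = 0.1123318 * 415.1171 = 46.6309 min

46.6309 minutes


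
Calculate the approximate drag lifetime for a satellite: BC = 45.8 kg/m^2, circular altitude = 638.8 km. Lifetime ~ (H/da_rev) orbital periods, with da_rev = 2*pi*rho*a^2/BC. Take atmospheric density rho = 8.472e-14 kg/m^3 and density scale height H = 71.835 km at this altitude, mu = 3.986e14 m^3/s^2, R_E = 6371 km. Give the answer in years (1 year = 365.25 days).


a = R_E + alt = 7009.8000 km = 7.0098e+06 m
da_rev = 2*pi*rho*a^2/BC = 2*pi*8.472e-14*(7.0098e+06)^2/45.8 = 0.571099252 m per revolution
N = H/da_rev = 71835.0000 m / 0.571099252 m = 125783.7402 revolutions
P = 2*pi*sqrt(a^3/mu) = 5840.7640 s
lifetime = N*P = 125783.7402 * 5840.7640 = 7.3467315e+08 s = 8503.1614 days
years = 8503.1614 / 365.25 = 23.2804 years

23.2804 years


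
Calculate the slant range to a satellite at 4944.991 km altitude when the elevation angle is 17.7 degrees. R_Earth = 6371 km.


h = 4944.991 km, el = 17.7 deg
d = -R_E*sin(el) + sqrt((R_E*sin(el))^2 + 2*R_E*h + h^2)
d = -6371.0000*sin(0.3089233) + sqrt((6371.0000*0.3040331)^2 + 2*6371.0000*4944.991 + 4944.991^2)
d = 7613.6053 km

7613.6053 km


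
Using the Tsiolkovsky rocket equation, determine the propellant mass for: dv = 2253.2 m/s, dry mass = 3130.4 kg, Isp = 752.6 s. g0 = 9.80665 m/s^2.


ve = Isp * g0 = 752.6 * 9.80665 = 7380.484790 m/s
mass ratio = exp(dv/ve) = exp(2253.2/7380.484790) = 1.35702065
m_prop = m_dry * (mr - 1) = 3130.4 * (1.35702065 - 1)
m_prop = 1117.6174 kg

1117.6174 kg


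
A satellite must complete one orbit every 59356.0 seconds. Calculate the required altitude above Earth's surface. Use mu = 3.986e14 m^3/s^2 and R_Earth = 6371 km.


T = 59356.0 s
r = (mu*T^2/(4*pi^2))^(1/3) = (3.986e14 * 59356.0^2 / (4*pi^2))^(1/3)
r = 3.2887859e+07 m = 32887.8591 km
alt = r - R_E = 32887.8591 - 6371 = 26516.8591 km

26516.8591 km


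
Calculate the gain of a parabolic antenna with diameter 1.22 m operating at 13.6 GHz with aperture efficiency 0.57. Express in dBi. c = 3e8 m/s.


lambda = c/f = 3e8 / 1.36e+10 = 0.02205882 m
G = eta*(pi*D/lambda)^2 = 0.57*(pi*1.22/0.02205882)^2
G = 17207.9672 (linear)
G = 10*log10(17207.9672) = 42.3573 dBi

42.3573 dBi


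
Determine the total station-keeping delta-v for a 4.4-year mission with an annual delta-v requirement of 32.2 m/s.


dV = rate * years = 32.2 * 4.4
dV = 141.6800 m/s

141.6800 m/s


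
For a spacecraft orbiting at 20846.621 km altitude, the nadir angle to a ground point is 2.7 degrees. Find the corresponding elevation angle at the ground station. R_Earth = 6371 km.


r = R_E + alt = 27217.6210 km
Law of sines in the satellite / Earth-center / ground-point triangle:
  sin(nadir)/R_E = sin(90 + el)/r  =>  cos(el) = (r/R_E)*sin(nadir)
cos(el) = (27217.6210 / 6371.0000) * sin(2.7 deg) = 0.201244
el = arccos(0.201244) = 78.3903 deg
(Earth-central angle = 90 - nadir - el = 8.9097 deg)

78.3903 degrees


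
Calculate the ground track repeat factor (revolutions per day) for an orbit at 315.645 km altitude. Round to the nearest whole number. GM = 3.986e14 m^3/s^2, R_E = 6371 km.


r = 6.686645e+06 m
T = 2*pi*sqrt(r^3/mu) = 5441.5625 s = 90.6927 min
revs/day = 1440 / 90.6927 = 15.8778
Rounded: 16 revolutions per day

16 revolutions per day


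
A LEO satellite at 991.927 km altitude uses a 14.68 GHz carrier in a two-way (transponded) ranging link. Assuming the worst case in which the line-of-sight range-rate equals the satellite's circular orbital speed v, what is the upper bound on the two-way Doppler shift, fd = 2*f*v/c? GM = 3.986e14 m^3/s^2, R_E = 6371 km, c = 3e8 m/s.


r = 7.362927e+06 m
v = sqrt(mu/r) = 7357.7224 m/s (worst-case radial velocity)
f = 14.68 GHz = 1.468e+10 Hz
fd = 2*f*v/c = 2*1.468e+10*7357.7224/3.0e+08
fd = 720075.7681 Hz

720075.7681 Hz


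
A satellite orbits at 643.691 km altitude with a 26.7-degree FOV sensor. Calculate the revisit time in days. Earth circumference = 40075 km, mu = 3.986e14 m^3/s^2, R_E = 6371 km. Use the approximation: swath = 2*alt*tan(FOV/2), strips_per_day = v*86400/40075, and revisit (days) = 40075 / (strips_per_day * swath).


swath = 2*643.691*tan(0.2330015) = 305.5107 km
v = sqrt(mu/r) = 7538.1430 m/s = 7.5381 km/s
strips/day = v*86400/40075 = 7.5381*86400/40075 = 16.2519
coverage/day = strips * swath = 16.2519 * 305.5107 = 4965.1342 km
revisit = 40075 / 4965.1342 = 8.0713 days

8.0713 days


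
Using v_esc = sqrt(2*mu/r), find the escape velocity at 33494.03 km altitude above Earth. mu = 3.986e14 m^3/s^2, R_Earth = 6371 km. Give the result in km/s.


r = 6371.0 + 33494.03 = 39865.0300 km = 3.986503e+07 m
v_esc = sqrt(2*mu/r) = sqrt(2*3.986e14 / 3.986503e+07)
v_esc = 4471.8538 m/s = 4.4719 km/s

4.4719 km/s


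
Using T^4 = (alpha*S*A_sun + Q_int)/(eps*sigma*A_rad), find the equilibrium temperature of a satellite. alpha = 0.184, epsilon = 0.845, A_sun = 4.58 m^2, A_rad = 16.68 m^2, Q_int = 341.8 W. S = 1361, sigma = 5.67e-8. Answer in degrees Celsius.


Numerator = alpha*S*A_sun + Q_int = 0.184*1361*4.58 + 341.8 = 1488.7419 W
Denominator = eps*sigma*A_rad = 0.845*5.67e-8*16.68 = 7.9916382e-07 W/K^4
T^4 = 1.8628745e+09 K^4
T = 207.7523 K = -65.3977 C

-65.3977 degrees Celsius


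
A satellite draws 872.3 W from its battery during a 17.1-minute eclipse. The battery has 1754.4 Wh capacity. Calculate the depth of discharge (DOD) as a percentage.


E_used = P * t / 60 = 872.3 * 17.1 / 60 = 248.6055 Wh
DOD = E_used / E_total * 100 = 248.6055 / 1754.4 * 100
DOD = 14.1704 %

14.1704 %


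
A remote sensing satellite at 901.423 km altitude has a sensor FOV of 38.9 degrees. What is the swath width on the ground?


FOV = 38.9 deg = 0.6789331 rad
swath = 2 * alt * tan(FOV/2) = 2 * 901.423 * tan(0.3394665)
swath = 2 * 901.423 * 0.3531368
swath = 636.6512 km

636.6512 km


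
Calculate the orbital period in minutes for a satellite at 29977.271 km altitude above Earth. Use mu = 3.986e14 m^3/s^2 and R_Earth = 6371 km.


r = 36348.2710 km = 3.6348271e+07 m
T = 2*pi*sqrt(r^3/mu) = 2*pi*sqrt(4.802322e+22 / 3.986e14)
T = 68966.2889 s = 1149.4381 min

1149.4381 minutes


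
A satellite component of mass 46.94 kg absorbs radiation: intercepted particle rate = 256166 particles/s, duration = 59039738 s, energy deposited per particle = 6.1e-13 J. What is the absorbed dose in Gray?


Total energy deposited = rate * time * E_per
  = 256166 * 59039738 * 6.1e-13 = 9.2256 J
Dose = E_total / mass = 9.2256 / 46.94
Dose = 0.1965408 Gy

0.1965 Gy


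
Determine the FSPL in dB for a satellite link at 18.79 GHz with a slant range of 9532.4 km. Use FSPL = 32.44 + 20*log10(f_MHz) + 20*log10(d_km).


f = 18.79 GHz = 18790.0000 MHz
d = 9532.4 km
FSPL = 32.44 + 20*log10(18790.0000) + 20*log10(9532.4)
FSPL = 32.44 + 85.4785 + 79.5840
FSPL = 197.5026 dB

197.5026 dB


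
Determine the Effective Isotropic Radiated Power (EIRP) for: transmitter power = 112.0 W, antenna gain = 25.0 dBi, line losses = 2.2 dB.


Pt = 112.0 W = 20.4922 dBW
EIRP = Pt_dBW + Gt - losses = 20.4922 + 25.0 - 2.2 = 43.2922 dBW

43.2922 dBW


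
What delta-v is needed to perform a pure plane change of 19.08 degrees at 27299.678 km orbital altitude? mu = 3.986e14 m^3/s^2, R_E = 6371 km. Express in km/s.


r = 33670.6780 km = 3.3670678e+07 m
V = sqrt(mu/r) = 3440.6676 m/s
di = 19.08 deg = 0.3330088 rad
dV = 2*V*sin(di/2) = 2*3440.6676*sin(0.1665044)
dV = 1140.4858 m/s = 1.1405 km/s

1.1405 km/s


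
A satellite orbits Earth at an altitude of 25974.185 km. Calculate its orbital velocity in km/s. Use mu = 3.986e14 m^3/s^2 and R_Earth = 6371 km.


r = R_E + alt = 6371.0 + 25974.185 = 32345.1850 km = 3.2345185e+07 m
v = sqrt(mu/r) = sqrt(3.986e14 / 3.2345185e+07) = 3510.4584 m/s = 3.5105 km/s

3.5105 km/s


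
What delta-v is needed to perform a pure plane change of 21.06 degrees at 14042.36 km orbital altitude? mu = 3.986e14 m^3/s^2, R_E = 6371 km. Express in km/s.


r = 20413.3600 km = 2.041336e+07 m
V = sqrt(mu/r) = 4418.8718 m/s
di = 21.06 deg = 0.3675663 rad
dV = 2*V*sin(di/2) = 2*4418.8718*sin(0.1837832)
dV = 1615.1006 m/s = 1.6151 km/s

1.6151 km/s


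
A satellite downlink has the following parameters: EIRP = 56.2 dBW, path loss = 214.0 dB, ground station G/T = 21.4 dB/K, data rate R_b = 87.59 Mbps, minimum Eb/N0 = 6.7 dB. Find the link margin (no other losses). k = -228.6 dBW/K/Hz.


C/N0 = EIRP - FSPL + G/T - k = 56.2 - 214.0 + 21.4 - (-228.6)
C/N0 = 92.2000 dB-Hz
R_b = 87.59 Mbps = 8.759e+07 bps -> 10*log10(R_b) = 79.4245 dB-Hz
Eb/N0 = C/N0 - 10*log10(R_b) = 92.2000 - 79.4245 = 12.7755 dB
Margin = Eb/N0 - Eb/N0_req = 12.7755 - 6.7 = 6.0755 dB (link closes)

6.0755 dB


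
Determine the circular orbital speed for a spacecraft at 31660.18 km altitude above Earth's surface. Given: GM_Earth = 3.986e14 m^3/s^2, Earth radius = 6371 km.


r = R_E + alt = 6371.0 + 31660.18 = 38031.1800 km = 3.803118e+07 m
v = sqrt(mu/r) = sqrt(3.986e14 / 3.803118e+07) = 3237.4178 m/s = 3.2374 km/s

3.2374 km/s


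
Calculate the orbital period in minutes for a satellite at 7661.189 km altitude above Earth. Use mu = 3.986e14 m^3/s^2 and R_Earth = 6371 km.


r = 14032.1890 km = 1.4032189e+07 m
T = 2*pi*sqrt(r^3/mu) = 2*pi*sqrt(2.7629707e+21 / 3.986e14)
T = 16542.4321 s = 275.7072 min

275.7072 minutes


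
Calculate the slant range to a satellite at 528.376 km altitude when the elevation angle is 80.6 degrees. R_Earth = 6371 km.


h = 528.376 km, el = 80.6 deg
d = -R_E*sin(el) + sqrt((R_E*sin(el))^2 + 2*R_E*h + h^2)
d = -6371.0000*sin(1.4067) + sqrt((6371.0000*0.9865722)^2 + 2*6371.0000*528.376 + 528.376^2)
d = 535.0066 km

535.0066 km


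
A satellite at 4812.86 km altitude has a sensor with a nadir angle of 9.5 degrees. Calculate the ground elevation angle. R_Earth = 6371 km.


r = R_E + alt = 11183.8600 km
Law of sines in the satellite / Earth-center / ground-point triangle:
  sin(nadir)/R_E = sin(90 + el)/r  =>  cos(el) = (r/R_E)*sin(nadir)
cos(el) = (11183.8600 / 6371.0000) * sin(9.5 deg) = 0.2897299
el = arccos(0.2897299) = 73.1582 deg
(Earth-central angle = 90 - nadir - el = 7.3418 deg)

73.1582 degrees


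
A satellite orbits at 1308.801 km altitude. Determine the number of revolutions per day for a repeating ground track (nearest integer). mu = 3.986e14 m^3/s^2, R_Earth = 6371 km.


r = 7.679801e+06 m
T = 2*pi*sqrt(r^3/mu) = 6697.8616 s = 111.6310 min
revs/day = 1440 / 111.6310 = 12.8996
Rounded: 13 revolutions per day

13 revolutions per day


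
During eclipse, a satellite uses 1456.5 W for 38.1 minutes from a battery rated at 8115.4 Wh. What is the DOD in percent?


E_used = P * t / 60 = 1456.5 * 38.1 / 60 = 924.8775 Wh
DOD = E_used / E_total * 100 = 924.8775 / 8115.4 * 100
DOD = 11.3966 %

11.3966 %


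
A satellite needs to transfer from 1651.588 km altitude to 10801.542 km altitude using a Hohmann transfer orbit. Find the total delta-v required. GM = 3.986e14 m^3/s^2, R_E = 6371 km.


r1 = 8022.5880 km = 8.022588e+06 m
r2 = 17172.5420 km = 1.7172542e+07 m
dv1 = sqrt(mu/r1)*(sqrt(2*r2/(r1+r2)) - 1) = 1180.9877 m/s
dv2 = sqrt(mu/r2)*(1 - sqrt(2*r1/(r1+r2))) = 973.1036 m/s
total dv = |dv1| + |dv2| = 1180.9877 + 973.1036 = 2154.0913 m/s = 2.1541 km/s

2.1541 km/s


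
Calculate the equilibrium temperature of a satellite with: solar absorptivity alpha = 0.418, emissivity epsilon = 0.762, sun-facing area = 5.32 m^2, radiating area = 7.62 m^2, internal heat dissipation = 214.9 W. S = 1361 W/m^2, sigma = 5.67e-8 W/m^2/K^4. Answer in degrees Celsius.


Numerator = alpha*S*A_sun + Q_int = 0.418*1361*5.32 + 214.9 = 3241.4374 W
Denominator = eps*sigma*A_rad = 0.762*5.67e-8*7.62 = 3.2922515e-07 W/K^4
T^4 = 9.8456554e+09 K^4
T = 315.0004 K = 41.8504 C

41.8504 degrees Celsius


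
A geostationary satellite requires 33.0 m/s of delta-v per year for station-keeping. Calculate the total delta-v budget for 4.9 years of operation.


dV = rate * years = 33.0 * 4.9
dV = 161.7000 m/s

161.7000 m/s


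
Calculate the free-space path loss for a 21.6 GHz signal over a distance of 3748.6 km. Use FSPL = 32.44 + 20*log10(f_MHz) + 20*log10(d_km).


f = 21.6 GHz = 21600.0000 MHz
d = 3748.6 km
FSPL = 32.44 + 20*log10(21600.0000) + 20*log10(3748.6)
FSPL = 32.44 + 86.6891 + 71.4774
FSPL = 190.6065 dB

190.6065 dB


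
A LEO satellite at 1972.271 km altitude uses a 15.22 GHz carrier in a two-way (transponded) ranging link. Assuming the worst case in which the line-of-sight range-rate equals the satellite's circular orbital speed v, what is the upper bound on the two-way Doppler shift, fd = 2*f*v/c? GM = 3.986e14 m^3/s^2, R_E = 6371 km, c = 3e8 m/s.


r = 8.343271e+06 m
v = sqrt(mu/r) = 6911.9482 m/s (worst-case radial velocity)
f = 15.22 GHz = 1.522e+10 Hz
fd = 2*f*v/c = 2*1.522e+10*6911.9482/3.0e+08
fd = 701332.3397 Hz

701332.3397 Hz


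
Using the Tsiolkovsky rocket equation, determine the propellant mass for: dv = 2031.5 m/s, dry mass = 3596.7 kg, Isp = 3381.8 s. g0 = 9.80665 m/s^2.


ve = Isp * g0 = 3381.8 * 9.80665 = 33164.128970 m/s
mass ratio = exp(dv/ve) = exp(2031.5/33164.128970) = 1.06317099
m_prop = m_dry * (mr - 1) = 3596.7 * (1.06317099 - 1)
m_prop = 227.2071 kg

227.2071 kg


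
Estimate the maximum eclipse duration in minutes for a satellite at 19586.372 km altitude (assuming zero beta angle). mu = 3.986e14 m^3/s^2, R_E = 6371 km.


r = 25957.3720 km
T = 693.6670 min
Eclipse fraction = arcsin(R_E/r)/pi = arcsin(6371.0000/25957.3720)/pi
= arcsin(0.2454409)/pi = 0.07893272
Eclipse duration = 0.07893272 * 693.6670 = 54.7530 min

54.7530 minutes


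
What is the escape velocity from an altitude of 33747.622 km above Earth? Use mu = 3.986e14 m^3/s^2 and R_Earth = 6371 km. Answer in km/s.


r = 6371.0 + 33747.622 = 40118.6220 km = 4.0118622e+07 m
v_esc = sqrt(2*mu/r) = sqrt(2*3.986e14 / 4.0118622e+07)
v_esc = 4457.6980 m/s = 4.4577 km/s

4.4577 km/s


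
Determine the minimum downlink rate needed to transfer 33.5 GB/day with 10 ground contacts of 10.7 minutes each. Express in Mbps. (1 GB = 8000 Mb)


total contact time = 10 * 10.7 * 60 = 6420.0000 s
data = 33.5 GB = 268000.0000 Mb
rate = 268000.0000 / 6420.0000 = 41.7445 Mbps

41.7445 Mbps


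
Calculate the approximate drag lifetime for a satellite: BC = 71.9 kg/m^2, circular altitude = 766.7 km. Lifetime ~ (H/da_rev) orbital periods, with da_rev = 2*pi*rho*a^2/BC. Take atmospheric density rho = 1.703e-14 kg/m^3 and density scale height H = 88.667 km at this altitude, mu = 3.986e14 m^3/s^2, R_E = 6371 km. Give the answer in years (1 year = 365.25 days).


a = R_E + alt = 7137.7000 km = 7.1377e+06 m
da_rev = 2*pi*rho*a^2/BC = 2*pi*1.703e-14*(7.1377e+06)^2/71.9 = 0.0758197253 m per revolution
N = H/da_rev = 88667.0000 m / 0.0758197253 m = 1.169445e+06 revolutions
P = 2*pi*sqrt(a^3/mu) = 6001.3459 s
lifetime = N*P = 1.169445e+06 * 6001.3459 = 7.018244e+09 s = 81229.6762 days
years = 81229.6762 / 365.25 = 222.3947 years

222.3947 years


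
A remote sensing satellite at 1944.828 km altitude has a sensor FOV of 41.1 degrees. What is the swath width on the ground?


FOV = 41.1 deg = 0.7173303 rad
swath = 2 * alt * tan(FOV/2) = 2 * 1944.828 * tan(0.3586652)
swath = 2 * 1944.828 * 0.3748797
swath = 1458.1529 km

1458.1529 km


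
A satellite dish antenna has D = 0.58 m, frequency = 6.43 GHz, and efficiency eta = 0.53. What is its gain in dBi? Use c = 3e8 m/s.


lambda = c/f = 3e8 / 6.43e+09 = 0.0466563 m
G = eta*(pi*D/lambda)^2 = 0.53*(pi*0.58/0.0466563)^2
G = 808.3716 (linear)
G = 10*log10(808.3716) = 29.0761 dBi

29.0761 dBi


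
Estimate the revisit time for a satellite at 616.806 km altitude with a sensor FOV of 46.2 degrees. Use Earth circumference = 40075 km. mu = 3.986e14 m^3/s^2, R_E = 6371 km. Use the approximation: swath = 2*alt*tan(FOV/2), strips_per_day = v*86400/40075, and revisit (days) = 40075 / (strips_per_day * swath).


swath = 2*616.806*tan(0.4031711) = 526.1801 km
v = sqrt(mu/r) = 7552.6303 m/s = 7.5526 km/s
strips/day = v*86400/40075 = 7.5526*86400/40075 = 16.2832
coverage/day = strips * swath = 16.2832 * 526.1801 = 8567.8699 km
revisit = 40075 / 8567.8699 = 4.6774 days

4.6774 days


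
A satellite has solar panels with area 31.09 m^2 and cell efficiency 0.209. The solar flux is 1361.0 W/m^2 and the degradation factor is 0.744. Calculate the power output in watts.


P = area * eta * S * degradation
P = 31.09 * 0.209 * 1361.0 * 0.744
P = 6579.5784 W

6579.5784 W


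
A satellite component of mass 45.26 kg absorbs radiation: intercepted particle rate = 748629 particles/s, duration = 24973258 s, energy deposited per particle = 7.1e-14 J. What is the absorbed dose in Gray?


Total energy deposited = rate * time * E_per
  = 748629 * 24973258 * 7.1e-14 = 1.3274 J
Dose = E_total / mass = 1.3274 / 45.26
Dose = 0.02932822 Gy

0.0293 Gy


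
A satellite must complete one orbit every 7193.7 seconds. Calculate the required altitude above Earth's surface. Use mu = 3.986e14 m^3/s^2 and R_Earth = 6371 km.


T = 7193.7 s
r = (mu*T^2/(4*pi^2))^(1/3) = (3.986e14 * 7193.7^2 / (4*pi^2))^(1/3)
r = 8.0542926e+06 m = 8054.2926 km
alt = r - R_E = 8054.2926 - 6371 = 1683.2926 km

1683.2926 km


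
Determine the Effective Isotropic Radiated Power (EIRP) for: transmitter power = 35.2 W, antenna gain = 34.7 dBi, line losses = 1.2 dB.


Pt = 35.2 W = 15.4654 dBW
EIRP = Pt_dBW + Gt - losses = 15.4654 + 34.7 - 1.2 = 48.9654 dBW

48.9654 dBW


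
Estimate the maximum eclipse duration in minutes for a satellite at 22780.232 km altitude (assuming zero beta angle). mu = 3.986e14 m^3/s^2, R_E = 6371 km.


r = 29151.2320 km
T = 825.5537 min
Eclipse fraction = arcsin(R_E/r)/pi = arcsin(6371.0000/29151.2320)/pi
= arcsin(0.2185499)/pi = 0.07013266
Eclipse duration = 0.07013266 * 825.5537 = 57.8983 min

57.8983 minutes


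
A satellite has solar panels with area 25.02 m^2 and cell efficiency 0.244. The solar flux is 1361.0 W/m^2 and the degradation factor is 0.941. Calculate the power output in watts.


P = area * eta * S * degradation
P = 25.02 * 0.244 * 1361.0 * 0.941
P = 7818.5259 W

7818.5259 W


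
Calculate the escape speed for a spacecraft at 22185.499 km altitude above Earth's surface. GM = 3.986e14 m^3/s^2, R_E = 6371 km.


r = 6371.0 + 22185.499 = 28556.4990 km = 2.8556499e+07 m
v_esc = sqrt(2*mu/r) = sqrt(2*3.986e14 / 2.8556499e+07)
v_esc = 5283.6150 m/s = 5.2836 km/s

5.2836 km/s


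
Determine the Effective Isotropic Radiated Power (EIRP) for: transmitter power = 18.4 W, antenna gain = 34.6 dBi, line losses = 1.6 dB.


Pt = 18.4 W = 12.6482 dBW
EIRP = Pt_dBW + Gt - losses = 12.6482 + 34.6 - 1.6 = 45.6482 dBW

45.6482 dBW


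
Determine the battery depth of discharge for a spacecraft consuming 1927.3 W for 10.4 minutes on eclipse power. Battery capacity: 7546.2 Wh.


E_used = P * t / 60 = 1927.3 * 10.4 / 60 = 334.0653 Wh
DOD = E_used / E_total * 100 = 334.0653 / 7546.2 * 100
DOD = 4.4269 %

4.4269 %


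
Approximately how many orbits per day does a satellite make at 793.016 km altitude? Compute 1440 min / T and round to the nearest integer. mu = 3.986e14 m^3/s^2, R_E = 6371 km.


r = 7.164016e+06 m
T = 2*pi*sqrt(r^3/mu) = 6034.5660 s = 100.5761 min
revs/day = 1440 / 100.5761 = 14.3175
Rounded: 14 revolutions per day

14 revolutions per day


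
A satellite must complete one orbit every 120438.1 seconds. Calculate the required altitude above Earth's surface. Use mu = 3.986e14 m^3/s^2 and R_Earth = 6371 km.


T = 120438.1 s
r = (mu*T^2/(4*pi^2))^(1/3) = (3.986e14 * 120438.1^2 / (4*pi^2))^(1/3)
r = 5.2711064e+07 m = 52711.0640 km
alt = r - R_E = 52711.0640 - 6371 = 46340.0640 km

46340.0640 km


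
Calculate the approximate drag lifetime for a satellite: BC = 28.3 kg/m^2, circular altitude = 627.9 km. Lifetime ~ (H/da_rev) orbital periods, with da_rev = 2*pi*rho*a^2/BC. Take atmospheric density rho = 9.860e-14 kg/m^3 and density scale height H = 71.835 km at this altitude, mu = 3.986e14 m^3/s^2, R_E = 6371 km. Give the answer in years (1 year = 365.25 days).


a = R_E + alt = 6998.9000 km = 6.9989e+06 m
da_rev = 2*pi*rho*a^2/BC = 2*pi*9.860e-14*(6.9989e+06)^2/28.3 = 1.072334 m per revolution
N = H/da_rev = 71835.0000 m / 1.072334 m = 66989.4129 revolutions
P = 2*pi*sqrt(a^3/mu) = 5827.1461 s
lifetime = N*P = 66989.4129 * 5827.1461 = 3.9035709e+08 s = 4518.0219 days
years = 4518.0219 / 365.25 = 12.3697 years

12.3697 years


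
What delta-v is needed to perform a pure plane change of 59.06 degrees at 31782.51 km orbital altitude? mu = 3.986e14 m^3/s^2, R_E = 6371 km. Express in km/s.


r = 38153.5100 km = 3.815351e+07 m
V = sqrt(mu/r) = 3232.2236 m/s
di = 59.06 deg = 1.0308 rad
dV = 2*V*sin(di/2) = 2*3232.2236*sin(0.5153957)
dV = 3186.1916 m/s = 3.1862 km/s

3.1862 km/s


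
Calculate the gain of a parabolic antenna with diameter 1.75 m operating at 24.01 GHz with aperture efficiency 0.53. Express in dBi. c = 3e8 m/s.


lambda = c/f = 3e8 / 2.401e+10 = 0.01249479 m
G = eta*(pi*D/lambda)^2 = 0.53*(pi*1.75/0.01249479)^2
G = 102610.9062 (linear)
G = 10*log10(102610.9062) = 50.1119 dBi

50.1119 dBi


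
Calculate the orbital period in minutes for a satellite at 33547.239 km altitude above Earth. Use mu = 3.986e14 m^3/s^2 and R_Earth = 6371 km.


r = 39918.2390 km = 3.9918239e+07 m
T = 2*pi*sqrt(r^3/mu) = 2*pi*sqrt(6.3608349e+22 / 3.986e14)
T = 79372.1752 s = 1322.8696 min

1322.8696 minutes
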